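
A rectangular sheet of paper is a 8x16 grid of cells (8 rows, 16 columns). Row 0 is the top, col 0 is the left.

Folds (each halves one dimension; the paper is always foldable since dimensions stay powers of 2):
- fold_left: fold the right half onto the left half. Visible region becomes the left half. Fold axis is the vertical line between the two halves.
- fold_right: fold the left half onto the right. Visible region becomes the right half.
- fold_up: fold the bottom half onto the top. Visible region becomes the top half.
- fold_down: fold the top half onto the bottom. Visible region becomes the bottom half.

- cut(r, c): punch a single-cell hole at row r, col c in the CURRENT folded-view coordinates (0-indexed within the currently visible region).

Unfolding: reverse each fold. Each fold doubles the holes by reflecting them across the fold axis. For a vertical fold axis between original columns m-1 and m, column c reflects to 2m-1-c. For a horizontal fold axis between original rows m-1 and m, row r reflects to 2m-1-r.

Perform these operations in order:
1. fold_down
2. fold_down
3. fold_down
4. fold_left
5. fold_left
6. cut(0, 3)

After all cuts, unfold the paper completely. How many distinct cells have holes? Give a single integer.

Answer: 32

Derivation:
Op 1 fold_down: fold axis h@4; visible region now rows[4,8) x cols[0,16) = 4x16
Op 2 fold_down: fold axis h@6; visible region now rows[6,8) x cols[0,16) = 2x16
Op 3 fold_down: fold axis h@7; visible region now rows[7,8) x cols[0,16) = 1x16
Op 4 fold_left: fold axis v@8; visible region now rows[7,8) x cols[0,8) = 1x8
Op 5 fold_left: fold axis v@4; visible region now rows[7,8) x cols[0,4) = 1x4
Op 6 cut(0, 3): punch at orig (7,3); cuts so far [(7, 3)]; region rows[7,8) x cols[0,4) = 1x4
Unfold 1 (reflect across v@4): 2 holes -> [(7, 3), (7, 4)]
Unfold 2 (reflect across v@8): 4 holes -> [(7, 3), (7, 4), (7, 11), (7, 12)]
Unfold 3 (reflect across h@7): 8 holes -> [(6, 3), (6, 4), (6, 11), (6, 12), (7, 3), (7, 4), (7, 11), (7, 12)]
Unfold 4 (reflect across h@6): 16 holes -> [(4, 3), (4, 4), (4, 11), (4, 12), (5, 3), (5, 4), (5, 11), (5, 12), (6, 3), (6, 4), (6, 11), (6, 12), (7, 3), (7, 4), (7, 11), (7, 12)]
Unfold 5 (reflect across h@4): 32 holes -> [(0, 3), (0, 4), (0, 11), (0, 12), (1, 3), (1, 4), (1, 11), (1, 12), (2, 3), (2, 4), (2, 11), (2, 12), (3, 3), (3, 4), (3, 11), (3, 12), (4, 3), (4, 4), (4, 11), (4, 12), (5, 3), (5, 4), (5, 11), (5, 12), (6, 3), (6, 4), (6, 11), (6, 12), (7, 3), (7, 4), (7, 11), (7, 12)]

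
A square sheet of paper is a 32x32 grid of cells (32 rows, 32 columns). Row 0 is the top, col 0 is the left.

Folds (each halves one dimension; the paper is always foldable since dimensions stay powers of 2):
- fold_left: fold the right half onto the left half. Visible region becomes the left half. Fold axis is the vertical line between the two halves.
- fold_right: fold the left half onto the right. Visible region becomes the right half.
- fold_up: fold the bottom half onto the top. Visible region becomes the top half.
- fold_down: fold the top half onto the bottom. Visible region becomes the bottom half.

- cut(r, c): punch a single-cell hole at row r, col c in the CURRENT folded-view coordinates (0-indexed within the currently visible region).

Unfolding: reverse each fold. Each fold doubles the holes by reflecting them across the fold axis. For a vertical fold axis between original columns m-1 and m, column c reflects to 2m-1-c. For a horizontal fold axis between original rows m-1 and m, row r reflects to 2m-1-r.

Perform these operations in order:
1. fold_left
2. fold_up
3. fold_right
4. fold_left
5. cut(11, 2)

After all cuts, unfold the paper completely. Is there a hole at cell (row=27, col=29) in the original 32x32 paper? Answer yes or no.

Op 1 fold_left: fold axis v@16; visible region now rows[0,32) x cols[0,16) = 32x16
Op 2 fold_up: fold axis h@16; visible region now rows[0,16) x cols[0,16) = 16x16
Op 3 fold_right: fold axis v@8; visible region now rows[0,16) x cols[8,16) = 16x8
Op 4 fold_left: fold axis v@12; visible region now rows[0,16) x cols[8,12) = 16x4
Op 5 cut(11, 2): punch at orig (11,10); cuts so far [(11, 10)]; region rows[0,16) x cols[8,12) = 16x4
Unfold 1 (reflect across v@12): 2 holes -> [(11, 10), (11, 13)]
Unfold 2 (reflect across v@8): 4 holes -> [(11, 2), (11, 5), (11, 10), (11, 13)]
Unfold 3 (reflect across h@16): 8 holes -> [(11, 2), (11, 5), (11, 10), (11, 13), (20, 2), (20, 5), (20, 10), (20, 13)]
Unfold 4 (reflect across v@16): 16 holes -> [(11, 2), (11, 5), (11, 10), (11, 13), (11, 18), (11, 21), (11, 26), (11, 29), (20, 2), (20, 5), (20, 10), (20, 13), (20, 18), (20, 21), (20, 26), (20, 29)]
Holes: [(11, 2), (11, 5), (11, 10), (11, 13), (11, 18), (11, 21), (11, 26), (11, 29), (20, 2), (20, 5), (20, 10), (20, 13), (20, 18), (20, 21), (20, 26), (20, 29)]

Answer: no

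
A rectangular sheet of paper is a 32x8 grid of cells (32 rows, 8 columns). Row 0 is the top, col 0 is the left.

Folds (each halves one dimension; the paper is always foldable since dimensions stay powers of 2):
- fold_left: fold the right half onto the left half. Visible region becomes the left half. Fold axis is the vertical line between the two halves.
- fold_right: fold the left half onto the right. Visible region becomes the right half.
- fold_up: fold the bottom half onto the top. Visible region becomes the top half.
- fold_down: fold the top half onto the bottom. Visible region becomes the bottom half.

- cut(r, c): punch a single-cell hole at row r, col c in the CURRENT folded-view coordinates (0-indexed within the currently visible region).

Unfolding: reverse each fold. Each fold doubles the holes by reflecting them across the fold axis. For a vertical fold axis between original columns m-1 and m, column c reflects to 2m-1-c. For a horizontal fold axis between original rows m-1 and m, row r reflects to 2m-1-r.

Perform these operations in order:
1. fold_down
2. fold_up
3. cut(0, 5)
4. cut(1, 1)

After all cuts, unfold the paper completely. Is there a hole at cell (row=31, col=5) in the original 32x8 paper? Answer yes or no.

Op 1 fold_down: fold axis h@16; visible region now rows[16,32) x cols[0,8) = 16x8
Op 2 fold_up: fold axis h@24; visible region now rows[16,24) x cols[0,8) = 8x8
Op 3 cut(0, 5): punch at orig (16,5); cuts so far [(16, 5)]; region rows[16,24) x cols[0,8) = 8x8
Op 4 cut(1, 1): punch at orig (17,1); cuts so far [(16, 5), (17, 1)]; region rows[16,24) x cols[0,8) = 8x8
Unfold 1 (reflect across h@24): 4 holes -> [(16, 5), (17, 1), (30, 1), (31, 5)]
Unfold 2 (reflect across h@16): 8 holes -> [(0, 5), (1, 1), (14, 1), (15, 5), (16, 5), (17, 1), (30, 1), (31, 5)]
Holes: [(0, 5), (1, 1), (14, 1), (15, 5), (16, 5), (17, 1), (30, 1), (31, 5)]

Answer: yes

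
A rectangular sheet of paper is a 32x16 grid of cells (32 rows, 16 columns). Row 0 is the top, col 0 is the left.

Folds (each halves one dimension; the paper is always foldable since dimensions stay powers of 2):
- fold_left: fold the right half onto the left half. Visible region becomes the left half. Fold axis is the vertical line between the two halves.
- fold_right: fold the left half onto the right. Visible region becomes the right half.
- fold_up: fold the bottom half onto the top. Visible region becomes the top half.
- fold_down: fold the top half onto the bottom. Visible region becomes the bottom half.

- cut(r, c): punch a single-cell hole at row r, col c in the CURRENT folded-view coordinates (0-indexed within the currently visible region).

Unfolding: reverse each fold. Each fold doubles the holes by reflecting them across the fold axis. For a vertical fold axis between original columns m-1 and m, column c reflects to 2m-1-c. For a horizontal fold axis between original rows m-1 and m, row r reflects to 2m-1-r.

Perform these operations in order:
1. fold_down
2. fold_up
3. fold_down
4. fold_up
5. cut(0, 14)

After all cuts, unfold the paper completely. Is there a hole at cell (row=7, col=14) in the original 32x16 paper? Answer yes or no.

Op 1 fold_down: fold axis h@16; visible region now rows[16,32) x cols[0,16) = 16x16
Op 2 fold_up: fold axis h@24; visible region now rows[16,24) x cols[0,16) = 8x16
Op 3 fold_down: fold axis h@20; visible region now rows[20,24) x cols[0,16) = 4x16
Op 4 fold_up: fold axis h@22; visible region now rows[20,22) x cols[0,16) = 2x16
Op 5 cut(0, 14): punch at orig (20,14); cuts so far [(20, 14)]; region rows[20,22) x cols[0,16) = 2x16
Unfold 1 (reflect across h@22): 2 holes -> [(20, 14), (23, 14)]
Unfold 2 (reflect across h@20): 4 holes -> [(16, 14), (19, 14), (20, 14), (23, 14)]
Unfold 3 (reflect across h@24): 8 holes -> [(16, 14), (19, 14), (20, 14), (23, 14), (24, 14), (27, 14), (28, 14), (31, 14)]
Unfold 4 (reflect across h@16): 16 holes -> [(0, 14), (3, 14), (4, 14), (7, 14), (8, 14), (11, 14), (12, 14), (15, 14), (16, 14), (19, 14), (20, 14), (23, 14), (24, 14), (27, 14), (28, 14), (31, 14)]
Holes: [(0, 14), (3, 14), (4, 14), (7, 14), (8, 14), (11, 14), (12, 14), (15, 14), (16, 14), (19, 14), (20, 14), (23, 14), (24, 14), (27, 14), (28, 14), (31, 14)]

Answer: yes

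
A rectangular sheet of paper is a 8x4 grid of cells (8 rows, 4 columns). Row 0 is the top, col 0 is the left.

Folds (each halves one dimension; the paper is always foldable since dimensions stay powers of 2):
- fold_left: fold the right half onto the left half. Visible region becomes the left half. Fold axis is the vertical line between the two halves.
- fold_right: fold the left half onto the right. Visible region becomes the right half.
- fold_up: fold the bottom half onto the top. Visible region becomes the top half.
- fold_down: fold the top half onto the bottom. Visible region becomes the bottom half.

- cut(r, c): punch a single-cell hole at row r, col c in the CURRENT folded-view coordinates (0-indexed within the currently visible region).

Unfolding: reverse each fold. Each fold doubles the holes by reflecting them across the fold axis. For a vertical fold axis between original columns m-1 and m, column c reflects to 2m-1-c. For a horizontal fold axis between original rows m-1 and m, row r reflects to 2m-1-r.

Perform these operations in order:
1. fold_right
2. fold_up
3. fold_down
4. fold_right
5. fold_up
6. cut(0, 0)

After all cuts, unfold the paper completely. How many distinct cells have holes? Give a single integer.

Answer: 32

Derivation:
Op 1 fold_right: fold axis v@2; visible region now rows[0,8) x cols[2,4) = 8x2
Op 2 fold_up: fold axis h@4; visible region now rows[0,4) x cols[2,4) = 4x2
Op 3 fold_down: fold axis h@2; visible region now rows[2,4) x cols[2,4) = 2x2
Op 4 fold_right: fold axis v@3; visible region now rows[2,4) x cols[3,4) = 2x1
Op 5 fold_up: fold axis h@3; visible region now rows[2,3) x cols[3,4) = 1x1
Op 6 cut(0, 0): punch at orig (2,3); cuts so far [(2, 3)]; region rows[2,3) x cols[3,4) = 1x1
Unfold 1 (reflect across h@3): 2 holes -> [(2, 3), (3, 3)]
Unfold 2 (reflect across v@3): 4 holes -> [(2, 2), (2, 3), (3, 2), (3, 3)]
Unfold 3 (reflect across h@2): 8 holes -> [(0, 2), (0, 3), (1, 2), (1, 3), (2, 2), (2, 3), (3, 2), (3, 3)]
Unfold 4 (reflect across h@4): 16 holes -> [(0, 2), (0, 3), (1, 2), (1, 3), (2, 2), (2, 3), (3, 2), (3, 3), (4, 2), (4, 3), (5, 2), (5, 3), (6, 2), (6, 3), (7, 2), (7, 3)]
Unfold 5 (reflect across v@2): 32 holes -> [(0, 0), (0, 1), (0, 2), (0, 3), (1, 0), (1, 1), (1, 2), (1, 3), (2, 0), (2, 1), (2, 2), (2, 3), (3, 0), (3, 1), (3, 2), (3, 3), (4, 0), (4, 1), (4, 2), (4, 3), (5, 0), (5, 1), (5, 2), (5, 3), (6, 0), (6, 1), (6, 2), (6, 3), (7, 0), (7, 1), (7, 2), (7, 3)]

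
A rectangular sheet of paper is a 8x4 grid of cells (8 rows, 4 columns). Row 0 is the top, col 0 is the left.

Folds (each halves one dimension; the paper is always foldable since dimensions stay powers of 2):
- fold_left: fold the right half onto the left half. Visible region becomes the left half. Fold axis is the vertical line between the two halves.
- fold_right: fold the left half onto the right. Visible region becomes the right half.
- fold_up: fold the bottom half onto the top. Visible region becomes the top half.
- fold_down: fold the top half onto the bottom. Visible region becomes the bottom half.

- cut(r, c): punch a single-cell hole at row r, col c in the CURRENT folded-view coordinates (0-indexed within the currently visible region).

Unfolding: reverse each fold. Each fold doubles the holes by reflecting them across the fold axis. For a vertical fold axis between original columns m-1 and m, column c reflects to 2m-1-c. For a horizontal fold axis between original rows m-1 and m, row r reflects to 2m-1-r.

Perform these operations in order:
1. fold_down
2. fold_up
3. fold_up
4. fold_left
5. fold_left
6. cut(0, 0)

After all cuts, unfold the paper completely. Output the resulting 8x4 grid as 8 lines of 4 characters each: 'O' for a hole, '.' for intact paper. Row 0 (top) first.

Op 1 fold_down: fold axis h@4; visible region now rows[4,8) x cols[0,4) = 4x4
Op 2 fold_up: fold axis h@6; visible region now rows[4,6) x cols[0,4) = 2x4
Op 3 fold_up: fold axis h@5; visible region now rows[4,5) x cols[0,4) = 1x4
Op 4 fold_left: fold axis v@2; visible region now rows[4,5) x cols[0,2) = 1x2
Op 5 fold_left: fold axis v@1; visible region now rows[4,5) x cols[0,1) = 1x1
Op 6 cut(0, 0): punch at orig (4,0); cuts so far [(4, 0)]; region rows[4,5) x cols[0,1) = 1x1
Unfold 1 (reflect across v@1): 2 holes -> [(4, 0), (4, 1)]
Unfold 2 (reflect across v@2): 4 holes -> [(4, 0), (4, 1), (4, 2), (4, 3)]
Unfold 3 (reflect across h@5): 8 holes -> [(4, 0), (4, 1), (4, 2), (4, 3), (5, 0), (5, 1), (5, 2), (5, 3)]
Unfold 4 (reflect across h@6): 16 holes -> [(4, 0), (4, 1), (4, 2), (4, 3), (5, 0), (5, 1), (5, 2), (5, 3), (6, 0), (6, 1), (6, 2), (6, 3), (7, 0), (7, 1), (7, 2), (7, 3)]
Unfold 5 (reflect across h@4): 32 holes -> [(0, 0), (0, 1), (0, 2), (0, 3), (1, 0), (1, 1), (1, 2), (1, 3), (2, 0), (2, 1), (2, 2), (2, 3), (3, 0), (3, 1), (3, 2), (3, 3), (4, 0), (4, 1), (4, 2), (4, 3), (5, 0), (5, 1), (5, 2), (5, 3), (6, 0), (6, 1), (6, 2), (6, 3), (7, 0), (7, 1), (7, 2), (7, 3)]

Answer: OOOO
OOOO
OOOO
OOOO
OOOO
OOOO
OOOO
OOOO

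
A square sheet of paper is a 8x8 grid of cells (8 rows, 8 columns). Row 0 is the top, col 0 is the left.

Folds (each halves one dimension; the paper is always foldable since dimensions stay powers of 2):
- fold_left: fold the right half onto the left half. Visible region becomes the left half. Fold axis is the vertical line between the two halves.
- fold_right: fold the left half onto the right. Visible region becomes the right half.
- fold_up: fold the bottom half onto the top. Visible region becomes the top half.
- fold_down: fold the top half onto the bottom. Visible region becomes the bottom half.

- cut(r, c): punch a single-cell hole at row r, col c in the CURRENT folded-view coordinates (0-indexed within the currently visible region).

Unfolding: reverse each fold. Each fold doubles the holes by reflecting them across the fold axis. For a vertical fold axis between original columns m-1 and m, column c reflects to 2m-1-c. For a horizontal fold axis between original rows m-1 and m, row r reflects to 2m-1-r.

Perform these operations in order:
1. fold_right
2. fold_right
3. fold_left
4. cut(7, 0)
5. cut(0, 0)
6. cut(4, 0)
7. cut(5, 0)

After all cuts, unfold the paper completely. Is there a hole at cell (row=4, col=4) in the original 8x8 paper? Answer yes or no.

Answer: yes

Derivation:
Op 1 fold_right: fold axis v@4; visible region now rows[0,8) x cols[4,8) = 8x4
Op 2 fold_right: fold axis v@6; visible region now rows[0,8) x cols[6,8) = 8x2
Op 3 fold_left: fold axis v@7; visible region now rows[0,8) x cols[6,7) = 8x1
Op 4 cut(7, 0): punch at orig (7,6); cuts so far [(7, 6)]; region rows[0,8) x cols[6,7) = 8x1
Op 5 cut(0, 0): punch at orig (0,6); cuts so far [(0, 6), (7, 6)]; region rows[0,8) x cols[6,7) = 8x1
Op 6 cut(4, 0): punch at orig (4,6); cuts so far [(0, 6), (4, 6), (7, 6)]; region rows[0,8) x cols[6,7) = 8x1
Op 7 cut(5, 0): punch at orig (5,6); cuts so far [(0, 6), (4, 6), (5, 6), (7, 6)]; region rows[0,8) x cols[6,7) = 8x1
Unfold 1 (reflect across v@7): 8 holes -> [(0, 6), (0, 7), (4, 6), (4, 7), (5, 6), (5, 7), (7, 6), (7, 7)]
Unfold 2 (reflect across v@6): 16 holes -> [(0, 4), (0, 5), (0, 6), (0, 7), (4, 4), (4, 5), (4, 6), (4, 7), (5, 4), (5, 5), (5, 6), (5, 7), (7, 4), (7, 5), (7, 6), (7, 7)]
Unfold 3 (reflect across v@4): 32 holes -> [(0, 0), (0, 1), (0, 2), (0, 3), (0, 4), (0, 5), (0, 6), (0, 7), (4, 0), (4, 1), (4, 2), (4, 3), (4, 4), (4, 5), (4, 6), (4, 7), (5, 0), (5, 1), (5, 2), (5, 3), (5, 4), (5, 5), (5, 6), (5, 7), (7, 0), (7, 1), (7, 2), (7, 3), (7, 4), (7, 5), (7, 6), (7, 7)]
Holes: [(0, 0), (0, 1), (0, 2), (0, 3), (0, 4), (0, 5), (0, 6), (0, 7), (4, 0), (4, 1), (4, 2), (4, 3), (4, 4), (4, 5), (4, 6), (4, 7), (5, 0), (5, 1), (5, 2), (5, 3), (5, 4), (5, 5), (5, 6), (5, 7), (7, 0), (7, 1), (7, 2), (7, 3), (7, 4), (7, 5), (7, 6), (7, 7)]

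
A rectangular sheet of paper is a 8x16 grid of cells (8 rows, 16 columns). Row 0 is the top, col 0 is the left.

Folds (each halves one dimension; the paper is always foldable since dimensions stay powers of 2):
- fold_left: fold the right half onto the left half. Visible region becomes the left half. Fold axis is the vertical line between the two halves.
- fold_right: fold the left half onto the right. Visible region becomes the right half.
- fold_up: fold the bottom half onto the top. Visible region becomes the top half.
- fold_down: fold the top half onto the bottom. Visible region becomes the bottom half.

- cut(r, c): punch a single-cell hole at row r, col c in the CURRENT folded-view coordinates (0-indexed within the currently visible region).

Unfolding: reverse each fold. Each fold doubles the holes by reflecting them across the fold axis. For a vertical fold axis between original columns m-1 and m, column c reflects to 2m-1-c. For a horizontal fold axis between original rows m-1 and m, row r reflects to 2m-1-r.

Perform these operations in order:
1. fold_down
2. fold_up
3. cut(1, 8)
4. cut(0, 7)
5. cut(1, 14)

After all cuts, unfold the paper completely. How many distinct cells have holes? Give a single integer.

Op 1 fold_down: fold axis h@4; visible region now rows[4,8) x cols[0,16) = 4x16
Op 2 fold_up: fold axis h@6; visible region now rows[4,6) x cols[0,16) = 2x16
Op 3 cut(1, 8): punch at orig (5,8); cuts so far [(5, 8)]; region rows[4,6) x cols[0,16) = 2x16
Op 4 cut(0, 7): punch at orig (4,7); cuts so far [(4, 7), (5, 8)]; region rows[4,6) x cols[0,16) = 2x16
Op 5 cut(1, 14): punch at orig (5,14); cuts so far [(4, 7), (5, 8), (5, 14)]; region rows[4,6) x cols[0,16) = 2x16
Unfold 1 (reflect across h@6): 6 holes -> [(4, 7), (5, 8), (5, 14), (6, 8), (6, 14), (7, 7)]
Unfold 2 (reflect across h@4): 12 holes -> [(0, 7), (1, 8), (1, 14), (2, 8), (2, 14), (3, 7), (4, 7), (5, 8), (5, 14), (6, 8), (6, 14), (7, 7)]

Answer: 12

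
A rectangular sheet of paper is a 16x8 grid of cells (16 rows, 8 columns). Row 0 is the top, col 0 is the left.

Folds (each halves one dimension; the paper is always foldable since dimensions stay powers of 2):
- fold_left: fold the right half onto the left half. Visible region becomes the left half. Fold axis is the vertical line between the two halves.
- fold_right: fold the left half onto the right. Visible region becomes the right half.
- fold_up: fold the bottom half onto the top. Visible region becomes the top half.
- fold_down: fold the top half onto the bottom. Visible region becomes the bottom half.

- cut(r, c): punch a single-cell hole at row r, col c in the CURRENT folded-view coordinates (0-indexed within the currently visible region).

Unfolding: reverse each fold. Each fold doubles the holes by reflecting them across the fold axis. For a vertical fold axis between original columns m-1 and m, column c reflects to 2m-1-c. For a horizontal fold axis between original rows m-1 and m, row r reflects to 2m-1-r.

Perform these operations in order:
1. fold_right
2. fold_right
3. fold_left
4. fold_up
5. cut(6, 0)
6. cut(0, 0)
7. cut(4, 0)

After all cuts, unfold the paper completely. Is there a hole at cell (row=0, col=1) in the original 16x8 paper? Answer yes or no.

Op 1 fold_right: fold axis v@4; visible region now rows[0,16) x cols[4,8) = 16x4
Op 2 fold_right: fold axis v@6; visible region now rows[0,16) x cols[6,8) = 16x2
Op 3 fold_left: fold axis v@7; visible region now rows[0,16) x cols[6,7) = 16x1
Op 4 fold_up: fold axis h@8; visible region now rows[0,8) x cols[6,7) = 8x1
Op 5 cut(6, 0): punch at orig (6,6); cuts so far [(6, 6)]; region rows[0,8) x cols[6,7) = 8x1
Op 6 cut(0, 0): punch at orig (0,6); cuts so far [(0, 6), (6, 6)]; region rows[0,8) x cols[6,7) = 8x1
Op 7 cut(4, 0): punch at orig (4,6); cuts so far [(0, 6), (4, 6), (6, 6)]; region rows[0,8) x cols[6,7) = 8x1
Unfold 1 (reflect across h@8): 6 holes -> [(0, 6), (4, 6), (6, 6), (9, 6), (11, 6), (15, 6)]
Unfold 2 (reflect across v@7): 12 holes -> [(0, 6), (0, 7), (4, 6), (4, 7), (6, 6), (6, 7), (9, 6), (9, 7), (11, 6), (11, 7), (15, 6), (15, 7)]
Unfold 3 (reflect across v@6): 24 holes -> [(0, 4), (0, 5), (0, 6), (0, 7), (4, 4), (4, 5), (4, 6), (4, 7), (6, 4), (6, 5), (6, 6), (6, 7), (9, 4), (9, 5), (9, 6), (9, 7), (11, 4), (11, 5), (11, 6), (11, 7), (15, 4), (15, 5), (15, 6), (15, 7)]
Unfold 4 (reflect across v@4): 48 holes -> [(0, 0), (0, 1), (0, 2), (0, 3), (0, 4), (0, 5), (0, 6), (0, 7), (4, 0), (4, 1), (4, 2), (4, 3), (4, 4), (4, 5), (4, 6), (4, 7), (6, 0), (6, 1), (6, 2), (6, 3), (6, 4), (6, 5), (6, 6), (6, 7), (9, 0), (9, 1), (9, 2), (9, 3), (9, 4), (9, 5), (9, 6), (9, 7), (11, 0), (11, 1), (11, 2), (11, 3), (11, 4), (11, 5), (11, 6), (11, 7), (15, 0), (15, 1), (15, 2), (15, 3), (15, 4), (15, 5), (15, 6), (15, 7)]
Holes: [(0, 0), (0, 1), (0, 2), (0, 3), (0, 4), (0, 5), (0, 6), (0, 7), (4, 0), (4, 1), (4, 2), (4, 3), (4, 4), (4, 5), (4, 6), (4, 7), (6, 0), (6, 1), (6, 2), (6, 3), (6, 4), (6, 5), (6, 6), (6, 7), (9, 0), (9, 1), (9, 2), (9, 3), (9, 4), (9, 5), (9, 6), (9, 7), (11, 0), (11, 1), (11, 2), (11, 3), (11, 4), (11, 5), (11, 6), (11, 7), (15, 0), (15, 1), (15, 2), (15, 3), (15, 4), (15, 5), (15, 6), (15, 7)]

Answer: yes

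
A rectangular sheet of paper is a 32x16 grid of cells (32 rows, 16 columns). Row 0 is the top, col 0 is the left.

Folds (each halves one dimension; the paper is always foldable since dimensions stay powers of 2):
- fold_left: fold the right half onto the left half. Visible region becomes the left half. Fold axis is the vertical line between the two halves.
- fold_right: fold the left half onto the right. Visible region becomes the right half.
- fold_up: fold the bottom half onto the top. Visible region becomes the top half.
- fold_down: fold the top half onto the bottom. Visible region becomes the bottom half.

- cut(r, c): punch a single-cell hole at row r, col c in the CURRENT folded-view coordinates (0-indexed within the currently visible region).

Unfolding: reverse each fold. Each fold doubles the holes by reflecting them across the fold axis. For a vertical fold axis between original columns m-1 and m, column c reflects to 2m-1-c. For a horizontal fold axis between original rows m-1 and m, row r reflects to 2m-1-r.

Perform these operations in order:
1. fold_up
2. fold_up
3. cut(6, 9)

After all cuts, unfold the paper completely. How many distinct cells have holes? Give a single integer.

Answer: 4

Derivation:
Op 1 fold_up: fold axis h@16; visible region now rows[0,16) x cols[0,16) = 16x16
Op 2 fold_up: fold axis h@8; visible region now rows[0,8) x cols[0,16) = 8x16
Op 3 cut(6, 9): punch at orig (6,9); cuts so far [(6, 9)]; region rows[0,8) x cols[0,16) = 8x16
Unfold 1 (reflect across h@8): 2 holes -> [(6, 9), (9, 9)]
Unfold 2 (reflect across h@16): 4 holes -> [(6, 9), (9, 9), (22, 9), (25, 9)]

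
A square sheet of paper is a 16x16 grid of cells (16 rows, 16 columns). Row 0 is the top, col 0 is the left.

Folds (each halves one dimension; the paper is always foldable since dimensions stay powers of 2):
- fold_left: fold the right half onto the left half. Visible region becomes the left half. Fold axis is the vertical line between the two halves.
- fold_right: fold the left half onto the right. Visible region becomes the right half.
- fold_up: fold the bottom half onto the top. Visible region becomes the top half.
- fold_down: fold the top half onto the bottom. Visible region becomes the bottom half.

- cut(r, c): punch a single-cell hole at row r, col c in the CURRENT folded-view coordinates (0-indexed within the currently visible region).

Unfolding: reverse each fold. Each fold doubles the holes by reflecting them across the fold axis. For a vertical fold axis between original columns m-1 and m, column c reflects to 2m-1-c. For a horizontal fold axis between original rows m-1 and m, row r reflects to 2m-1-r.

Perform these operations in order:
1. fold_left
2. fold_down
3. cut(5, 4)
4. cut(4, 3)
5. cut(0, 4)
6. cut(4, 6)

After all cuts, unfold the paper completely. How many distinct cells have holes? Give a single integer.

Answer: 16

Derivation:
Op 1 fold_left: fold axis v@8; visible region now rows[0,16) x cols[0,8) = 16x8
Op 2 fold_down: fold axis h@8; visible region now rows[8,16) x cols[0,8) = 8x8
Op 3 cut(5, 4): punch at orig (13,4); cuts so far [(13, 4)]; region rows[8,16) x cols[0,8) = 8x8
Op 4 cut(4, 3): punch at orig (12,3); cuts so far [(12, 3), (13, 4)]; region rows[8,16) x cols[0,8) = 8x8
Op 5 cut(0, 4): punch at orig (8,4); cuts so far [(8, 4), (12, 3), (13, 4)]; region rows[8,16) x cols[0,8) = 8x8
Op 6 cut(4, 6): punch at orig (12,6); cuts so far [(8, 4), (12, 3), (12, 6), (13, 4)]; region rows[8,16) x cols[0,8) = 8x8
Unfold 1 (reflect across h@8): 8 holes -> [(2, 4), (3, 3), (3, 6), (7, 4), (8, 4), (12, 3), (12, 6), (13, 4)]
Unfold 2 (reflect across v@8): 16 holes -> [(2, 4), (2, 11), (3, 3), (3, 6), (3, 9), (3, 12), (7, 4), (7, 11), (8, 4), (8, 11), (12, 3), (12, 6), (12, 9), (12, 12), (13, 4), (13, 11)]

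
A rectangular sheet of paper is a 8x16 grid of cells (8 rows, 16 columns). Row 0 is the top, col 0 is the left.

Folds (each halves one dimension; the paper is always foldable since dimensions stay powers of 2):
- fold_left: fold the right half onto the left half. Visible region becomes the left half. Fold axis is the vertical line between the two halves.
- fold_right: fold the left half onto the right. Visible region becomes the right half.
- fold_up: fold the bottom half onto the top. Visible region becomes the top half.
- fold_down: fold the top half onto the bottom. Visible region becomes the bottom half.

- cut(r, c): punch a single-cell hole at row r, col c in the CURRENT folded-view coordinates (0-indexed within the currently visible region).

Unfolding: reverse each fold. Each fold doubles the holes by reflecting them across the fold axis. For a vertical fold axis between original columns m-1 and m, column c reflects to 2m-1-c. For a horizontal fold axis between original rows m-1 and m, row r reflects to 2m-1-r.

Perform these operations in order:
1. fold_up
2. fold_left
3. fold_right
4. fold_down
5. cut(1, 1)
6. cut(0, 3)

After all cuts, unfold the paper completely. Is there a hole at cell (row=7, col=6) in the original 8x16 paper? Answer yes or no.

Answer: no

Derivation:
Op 1 fold_up: fold axis h@4; visible region now rows[0,4) x cols[0,16) = 4x16
Op 2 fold_left: fold axis v@8; visible region now rows[0,4) x cols[0,8) = 4x8
Op 3 fold_right: fold axis v@4; visible region now rows[0,4) x cols[4,8) = 4x4
Op 4 fold_down: fold axis h@2; visible region now rows[2,4) x cols[4,8) = 2x4
Op 5 cut(1, 1): punch at orig (3,5); cuts so far [(3, 5)]; region rows[2,4) x cols[4,8) = 2x4
Op 6 cut(0, 3): punch at orig (2,7); cuts so far [(2, 7), (3, 5)]; region rows[2,4) x cols[4,8) = 2x4
Unfold 1 (reflect across h@2): 4 holes -> [(0, 5), (1, 7), (2, 7), (3, 5)]
Unfold 2 (reflect across v@4): 8 holes -> [(0, 2), (0, 5), (1, 0), (1, 7), (2, 0), (2, 7), (3, 2), (3, 5)]
Unfold 3 (reflect across v@8): 16 holes -> [(0, 2), (0, 5), (0, 10), (0, 13), (1, 0), (1, 7), (1, 8), (1, 15), (2, 0), (2, 7), (2, 8), (2, 15), (3, 2), (3, 5), (3, 10), (3, 13)]
Unfold 4 (reflect across h@4): 32 holes -> [(0, 2), (0, 5), (0, 10), (0, 13), (1, 0), (1, 7), (1, 8), (1, 15), (2, 0), (2, 7), (2, 8), (2, 15), (3, 2), (3, 5), (3, 10), (3, 13), (4, 2), (4, 5), (4, 10), (4, 13), (5, 0), (5, 7), (5, 8), (5, 15), (6, 0), (6, 7), (6, 8), (6, 15), (7, 2), (7, 5), (7, 10), (7, 13)]
Holes: [(0, 2), (0, 5), (0, 10), (0, 13), (1, 0), (1, 7), (1, 8), (1, 15), (2, 0), (2, 7), (2, 8), (2, 15), (3, 2), (3, 5), (3, 10), (3, 13), (4, 2), (4, 5), (4, 10), (4, 13), (5, 0), (5, 7), (5, 8), (5, 15), (6, 0), (6, 7), (6, 8), (6, 15), (7, 2), (7, 5), (7, 10), (7, 13)]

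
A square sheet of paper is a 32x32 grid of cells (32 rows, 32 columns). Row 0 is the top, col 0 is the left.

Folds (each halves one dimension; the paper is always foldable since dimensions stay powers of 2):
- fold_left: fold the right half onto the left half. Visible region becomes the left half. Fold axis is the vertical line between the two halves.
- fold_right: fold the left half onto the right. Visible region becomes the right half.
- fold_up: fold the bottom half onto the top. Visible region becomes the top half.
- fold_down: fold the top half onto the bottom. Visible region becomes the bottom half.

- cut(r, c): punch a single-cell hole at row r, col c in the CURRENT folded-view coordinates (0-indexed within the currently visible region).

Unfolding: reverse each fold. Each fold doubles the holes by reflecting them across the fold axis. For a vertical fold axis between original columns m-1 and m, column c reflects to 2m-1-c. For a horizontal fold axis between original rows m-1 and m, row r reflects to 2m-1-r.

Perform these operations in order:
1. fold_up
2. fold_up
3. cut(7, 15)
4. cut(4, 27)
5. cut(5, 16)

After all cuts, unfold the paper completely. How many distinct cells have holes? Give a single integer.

Answer: 12

Derivation:
Op 1 fold_up: fold axis h@16; visible region now rows[0,16) x cols[0,32) = 16x32
Op 2 fold_up: fold axis h@8; visible region now rows[0,8) x cols[0,32) = 8x32
Op 3 cut(7, 15): punch at orig (7,15); cuts so far [(7, 15)]; region rows[0,8) x cols[0,32) = 8x32
Op 4 cut(4, 27): punch at orig (4,27); cuts so far [(4, 27), (7, 15)]; region rows[0,8) x cols[0,32) = 8x32
Op 5 cut(5, 16): punch at orig (5,16); cuts so far [(4, 27), (5, 16), (7, 15)]; region rows[0,8) x cols[0,32) = 8x32
Unfold 1 (reflect across h@8): 6 holes -> [(4, 27), (5, 16), (7, 15), (8, 15), (10, 16), (11, 27)]
Unfold 2 (reflect across h@16): 12 holes -> [(4, 27), (5, 16), (7, 15), (8, 15), (10, 16), (11, 27), (20, 27), (21, 16), (23, 15), (24, 15), (26, 16), (27, 27)]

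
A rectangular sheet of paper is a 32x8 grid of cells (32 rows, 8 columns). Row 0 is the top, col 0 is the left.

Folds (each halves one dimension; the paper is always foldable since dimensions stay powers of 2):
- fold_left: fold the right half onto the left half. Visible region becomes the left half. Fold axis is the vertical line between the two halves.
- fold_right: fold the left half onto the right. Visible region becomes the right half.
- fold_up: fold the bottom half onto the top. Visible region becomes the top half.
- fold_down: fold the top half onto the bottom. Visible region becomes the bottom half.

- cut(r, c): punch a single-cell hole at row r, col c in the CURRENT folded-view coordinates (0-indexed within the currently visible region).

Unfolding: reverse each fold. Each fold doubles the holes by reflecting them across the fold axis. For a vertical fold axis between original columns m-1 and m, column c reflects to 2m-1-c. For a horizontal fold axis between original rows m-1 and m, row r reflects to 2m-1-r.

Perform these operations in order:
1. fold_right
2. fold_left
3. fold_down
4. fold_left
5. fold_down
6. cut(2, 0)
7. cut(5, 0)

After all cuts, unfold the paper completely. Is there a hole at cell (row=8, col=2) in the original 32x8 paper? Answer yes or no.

Answer: no

Derivation:
Op 1 fold_right: fold axis v@4; visible region now rows[0,32) x cols[4,8) = 32x4
Op 2 fold_left: fold axis v@6; visible region now rows[0,32) x cols[4,6) = 32x2
Op 3 fold_down: fold axis h@16; visible region now rows[16,32) x cols[4,6) = 16x2
Op 4 fold_left: fold axis v@5; visible region now rows[16,32) x cols[4,5) = 16x1
Op 5 fold_down: fold axis h@24; visible region now rows[24,32) x cols[4,5) = 8x1
Op 6 cut(2, 0): punch at orig (26,4); cuts so far [(26, 4)]; region rows[24,32) x cols[4,5) = 8x1
Op 7 cut(5, 0): punch at orig (29,4); cuts so far [(26, 4), (29, 4)]; region rows[24,32) x cols[4,5) = 8x1
Unfold 1 (reflect across h@24): 4 holes -> [(18, 4), (21, 4), (26, 4), (29, 4)]
Unfold 2 (reflect across v@5): 8 holes -> [(18, 4), (18, 5), (21, 4), (21, 5), (26, 4), (26, 5), (29, 4), (29, 5)]
Unfold 3 (reflect across h@16): 16 holes -> [(2, 4), (2, 5), (5, 4), (5, 5), (10, 4), (10, 5), (13, 4), (13, 5), (18, 4), (18, 5), (21, 4), (21, 5), (26, 4), (26, 5), (29, 4), (29, 5)]
Unfold 4 (reflect across v@6): 32 holes -> [(2, 4), (2, 5), (2, 6), (2, 7), (5, 4), (5, 5), (5, 6), (5, 7), (10, 4), (10, 5), (10, 6), (10, 7), (13, 4), (13, 5), (13, 6), (13, 7), (18, 4), (18, 5), (18, 6), (18, 7), (21, 4), (21, 5), (21, 6), (21, 7), (26, 4), (26, 5), (26, 6), (26, 7), (29, 4), (29, 5), (29, 6), (29, 7)]
Unfold 5 (reflect across v@4): 64 holes -> [(2, 0), (2, 1), (2, 2), (2, 3), (2, 4), (2, 5), (2, 6), (2, 7), (5, 0), (5, 1), (5, 2), (5, 3), (5, 4), (5, 5), (5, 6), (5, 7), (10, 0), (10, 1), (10, 2), (10, 3), (10, 4), (10, 5), (10, 6), (10, 7), (13, 0), (13, 1), (13, 2), (13, 3), (13, 4), (13, 5), (13, 6), (13, 7), (18, 0), (18, 1), (18, 2), (18, 3), (18, 4), (18, 5), (18, 6), (18, 7), (21, 0), (21, 1), (21, 2), (21, 3), (21, 4), (21, 5), (21, 6), (21, 7), (26, 0), (26, 1), (26, 2), (26, 3), (26, 4), (26, 5), (26, 6), (26, 7), (29, 0), (29, 1), (29, 2), (29, 3), (29, 4), (29, 5), (29, 6), (29, 7)]
Holes: [(2, 0), (2, 1), (2, 2), (2, 3), (2, 4), (2, 5), (2, 6), (2, 7), (5, 0), (5, 1), (5, 2), (5, 3), (5, 4), (5, 5), (5, 6), (5, 7), (10, 0), (10, 1), (10, 2), (10, 3), (10, 4), (10, 5), (10, 6), (10, 7), (13, 0), (13, 1), (13, 2), (13, 3), (13, 4), (13, 5), (13, 6), (13, 7), (18, 0), (18, 1), (18, 2), (18, 3), (18, 4), (18, 5), (18, 6), (18, 7), (21, 0), (21, 1), (21, 2), (21, 3), (21, 4), (21, 5), (21, 6), (21, 7), (26, 0), (26, 1), (26, 2), (26, 3), (26, 4), (26, 5), (26, 6), (26, 7), (29, 0), (29, 1), (29, 2), (29, 3), (29, 4), (29, 5), (29, 6), (29, 7)]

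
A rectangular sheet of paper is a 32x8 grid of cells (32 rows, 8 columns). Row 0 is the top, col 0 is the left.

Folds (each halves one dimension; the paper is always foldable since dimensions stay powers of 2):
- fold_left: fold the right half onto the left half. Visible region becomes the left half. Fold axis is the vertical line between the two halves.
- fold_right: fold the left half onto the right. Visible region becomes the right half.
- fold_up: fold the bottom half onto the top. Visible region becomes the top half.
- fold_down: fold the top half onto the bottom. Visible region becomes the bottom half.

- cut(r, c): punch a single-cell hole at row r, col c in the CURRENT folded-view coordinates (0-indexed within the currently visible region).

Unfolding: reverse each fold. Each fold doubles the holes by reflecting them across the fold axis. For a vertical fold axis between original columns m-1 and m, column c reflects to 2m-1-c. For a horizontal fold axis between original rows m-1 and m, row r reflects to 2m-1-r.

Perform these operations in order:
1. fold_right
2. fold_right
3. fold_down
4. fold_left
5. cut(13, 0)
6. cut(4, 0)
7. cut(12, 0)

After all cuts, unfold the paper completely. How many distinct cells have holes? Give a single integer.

Op 1 fold_right: fold axis v@4; visible region now rows[0,32) x cols[4,8) = 32x4
Op 2 fold_right: fold axis v@6; visible region now rows[0,32) x cols[6,8) = 32x2
Op 3 fold_down: fold axis h@16; visible region now rows[16,32) x cols[6,8) = 16x2
Op 4 fold_left: fold axis v@7; visible region now rows[16,32) x cols[6,7) = 16x1
Op 5 cut(13, 0): punch at orig (29,6); cuts so far [(29, 6)]; region rows[16,32) x cols[6,7) = 16x1
Op 6 cut(4, 0): punch at orig (20,6); cuts so far [(20, 6), (29, 6)]; region rows[16,32) x cols[6,7) = 16x1
Op 7 cut(12, 0): punch at orig (28,6); cuts so far [(20, 6), (28, 6), (29, 6)]; region rows[16,32) x cols[6,7) = 16x1
Unfold 1 (reflect across v@7): 6 holes -> [(20, 6), (20, 7), (28, 6), (28, 7), (29, 6), (29, 7)]
Unfold 2 (reflect across h@16): 12 holes -> [(2, 6), (2, 7), (3, 6), (3, 7), (11, 6), (11, 7), (20, 6), (20, 7), (28, 6), (28, 7), (29, 6), (29, 7)]
Unfold 3 (reflect across v@6): 24 holes -> [(2, 4), (2, 5), (2, 6), (2, 7), (3, 4), (3, 5), (3, 6), (3, 7), (11, 4), (11, 5), (11, 6), (11, 7), (20, 4), (20, 5), (20, 6), (20, 7), (28, 4), (28, 5), (28, 6), (28, 7), (29, 4), (29, 5), (29, 6), (29, 7)]
Unfold 4 (reflect across v@4): 48 holes -> [(2, 0), (2, 1), (2, 2), (2, 3), (2, 4), (2, 5), (2, 6), (2, 7), (3, 0), (3, 1), (3, 2), (3, 3), (3, 4), (3, 5), (3, 6), (3, 7), (11, 0), (11, 1), (11, 2), (11, 3), (11, 4), (11, 5), (11, 6), (11, 7), (20, 0), (20, 1), (20, 2), (20, 3), (20, 4), (20, 5), (20, 6), (20, 7), (28, 0), (28, 1), (28, 2), (28, 3), (28, 4), (28, 5), (28, 6), (28, 7), (29, 0), (29, 1), (29, 2), (29, 3), (29, 4), (29, 5), (29, 6), (29, 7)]

Answer: 48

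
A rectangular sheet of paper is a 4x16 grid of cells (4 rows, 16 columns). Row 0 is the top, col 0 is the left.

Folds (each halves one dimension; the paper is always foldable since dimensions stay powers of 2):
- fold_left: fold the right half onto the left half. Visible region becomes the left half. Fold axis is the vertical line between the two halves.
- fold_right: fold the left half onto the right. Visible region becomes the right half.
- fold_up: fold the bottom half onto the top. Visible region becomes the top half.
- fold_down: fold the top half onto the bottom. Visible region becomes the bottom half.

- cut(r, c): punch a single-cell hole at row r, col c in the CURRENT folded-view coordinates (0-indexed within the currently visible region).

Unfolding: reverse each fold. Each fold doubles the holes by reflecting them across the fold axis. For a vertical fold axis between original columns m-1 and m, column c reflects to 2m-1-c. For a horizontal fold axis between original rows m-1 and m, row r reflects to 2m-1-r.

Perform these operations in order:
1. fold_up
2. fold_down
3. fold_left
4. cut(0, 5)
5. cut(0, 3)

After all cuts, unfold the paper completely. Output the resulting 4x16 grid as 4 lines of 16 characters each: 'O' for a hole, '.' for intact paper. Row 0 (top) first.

Answer: ...O.O....O.O...
...O.O....O.O...
...O.O....O.O...
...O.O....O.O...

Derivation:
Op 1 fold_up: fold axis h@2; visible region now rows[0,2) x cols[0,16) = 2x16
Op 2 fold_down: fold axis h@1; visible region now rows[1,2) x cols[0,16) = 1x16
Op 3 fold_left: fold axis v@8; visible region now rows[1,2) x cols[0,8) = 1x8
Op 4 cut(0, 5): punch at orig (1,5); cuts so far [(1, 5)]; region rows[1,2) x cols[0,8) = 1x8
Op 5 cut(0, 3): punch at orig (1,3); cuts so far [(1, 3), (1, 5)]; region rows[1,2) x cols[0,8) = 1x8
Unfold 1 (reflect across v@8): 4 holes -> [(1, 3), (1, 5), (1, 10), (1, 12)]
Unfold 2 (reflect across h@1): 8 holes -> [(0, 3), (0, 5), (0, 10), (0, 12), (1, 3), (1, 5), (1, 10), (1, 12)]
Unfold 3 (reflect across h@2): 16 holes -> [(0, 3), (0, 5), (0, 10), (0, 12), (1, 3), (1, 5), (1, 10), (1, 12), (2, 3), (2, 5), (2, 10), (2, 12), (3, 3), (3, 5), (3, 10), (3, 12)]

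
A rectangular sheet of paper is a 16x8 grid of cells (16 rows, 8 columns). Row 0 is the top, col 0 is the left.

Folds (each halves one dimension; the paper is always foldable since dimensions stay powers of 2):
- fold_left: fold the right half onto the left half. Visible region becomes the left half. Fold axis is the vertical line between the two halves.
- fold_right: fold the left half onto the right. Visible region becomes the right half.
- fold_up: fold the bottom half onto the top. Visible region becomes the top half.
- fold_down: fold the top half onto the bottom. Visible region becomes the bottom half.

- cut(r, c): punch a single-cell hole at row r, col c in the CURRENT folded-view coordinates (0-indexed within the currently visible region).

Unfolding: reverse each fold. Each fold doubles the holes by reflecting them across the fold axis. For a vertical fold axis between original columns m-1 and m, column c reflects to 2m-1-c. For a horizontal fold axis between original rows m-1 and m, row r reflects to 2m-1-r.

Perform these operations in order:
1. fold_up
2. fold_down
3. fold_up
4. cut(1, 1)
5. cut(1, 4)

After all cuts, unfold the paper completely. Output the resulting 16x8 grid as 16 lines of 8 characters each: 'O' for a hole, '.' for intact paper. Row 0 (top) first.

Op 1 fold_up: fold axis h@8; visible region now rows[0,8) x cols[0,8) = 8x8
Op 2 fold_down: fold axis h@4; visible region now rows[4,8) x cols[0,8) = 4x8
Op 3 fold_up: fold axis h@6; visible region now rows[4,6) x cols[0,8) = 2x8
Op 4 cut(1, 1): punch at orig (5,1); cuts so far [(5, 1)]; region rows[4,6) x cols[0,8) = 2x8
Op 5 cut(1, 4): punch at orig (5,4); cuts so far [(5, 1), (5, 4)]; region rows[4,6) x cols[0,8) = 2x8
Unfold 1 (reflect across h@6): 4 holes -> [(5, 1), (5, 4), (6, 1), (6, 4)]
Unfold 2 (reflect across h@4): 8 holes -> [(1, 1), (1, 4), (2, 1), (2, 4), (5, 1), (5, 4), (6, 1), (6, 4)]
Unfold 3 (reflect across h@8): 16 holes -> [(1, 1), (1, 4), (2, 1), (2, 4), (5, 1), (5, 4), (6, 1), (6, 4), (9, 1), (9, 4), (10, 1), (10, 4), (13, 1), (13, 4), (14, 1), (14, 4)]

Answer: ........
.O..O...
.O..O...
........
........
.O..O...
.O..O...
........
........
.O..O...
.O..O...
........
........
.O..O...
.O..O...
........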